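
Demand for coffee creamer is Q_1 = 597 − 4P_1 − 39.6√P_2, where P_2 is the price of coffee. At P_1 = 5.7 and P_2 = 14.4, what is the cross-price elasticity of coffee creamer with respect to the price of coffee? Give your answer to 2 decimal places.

At P_1 = 5.7 and P_2 = 14.4: Q_1 = 423.929.
∂Q_1/∂P_2 = -39.6/(2√P_2) = -39.6/(2√14.4) = -5.2178.
ε = (∂Q_1/∂P_2)(P_2/Q_1) = -5.2178 × (14.4/423.929) ≈ -0.18.

-0.18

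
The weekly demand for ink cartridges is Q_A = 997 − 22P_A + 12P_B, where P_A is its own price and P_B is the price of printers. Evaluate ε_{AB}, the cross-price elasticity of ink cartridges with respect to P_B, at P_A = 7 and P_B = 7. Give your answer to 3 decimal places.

0.091

At P_A = 7 and P_B = 7: Q_A = 927.
∂Q_A/∂P_B = 12.
ε = (∂Q_A/∂P_B)(P_B/Q_A) = 12 × (7/927) ≈ 0.091.
Since ε > 0, ink cartridges and printers are substitutes.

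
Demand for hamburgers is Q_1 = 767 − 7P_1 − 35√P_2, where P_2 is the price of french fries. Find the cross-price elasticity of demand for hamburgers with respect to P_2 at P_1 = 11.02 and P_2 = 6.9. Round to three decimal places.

At P_1 = 11.02 and P_2 = 6.9: Q_1 = 597.923.
∂Q_1/∂P_2 = -35/(2√P_2) = -35/(2√6.9) = -6.6621.
ε = (∂Q_1/∂P_2)(P_2/Q_1) = -6.6621 × (6.9/597.923) ≈ -0.077.
ε < 0: complements.

-0.077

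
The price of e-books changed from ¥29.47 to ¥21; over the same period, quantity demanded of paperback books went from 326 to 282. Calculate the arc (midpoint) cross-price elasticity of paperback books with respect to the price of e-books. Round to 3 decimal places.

0.431

ΔQ_A = 282 − 326 = -44; ΔP_B = 21 − 29.47 = -8.47.
Midpoints: Q̄_A = 304.0, P̄_B = 25.23.
ε = (ΔQ_A/Q̄_A)/(ΔP_B/P̄_B) = (-44/304.0)/(-8.47/25.23) ≈ 0.431.
ε > 0: paperback books and e-books are substitutes.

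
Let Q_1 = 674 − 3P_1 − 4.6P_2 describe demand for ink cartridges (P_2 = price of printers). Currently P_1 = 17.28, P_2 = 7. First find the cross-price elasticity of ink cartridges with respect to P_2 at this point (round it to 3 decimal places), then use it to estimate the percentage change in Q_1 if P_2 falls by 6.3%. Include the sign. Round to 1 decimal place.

At P_1 = 17.28, P_2 = 7: Q_1 = 589.96.
∂Q_1/∂P_2 = -4.6.
ε = (∂Q_1/∂P_2)(P_2/Q_1) = -4.6000 × 7/589.96 ≈ -0.055.
%ΔQ_1 ≈ ε × %ΔP_2 = -0.055 × (-6.3%) = 0.3%.

0.3%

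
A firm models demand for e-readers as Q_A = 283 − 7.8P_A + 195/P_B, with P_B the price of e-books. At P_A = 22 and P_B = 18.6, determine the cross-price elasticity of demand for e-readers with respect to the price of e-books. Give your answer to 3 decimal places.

At P_A = 22 and P_B = 18.6: Q_A = 121.884.
∂Q_A/∂P_B = −195/P_B² = -0.5636.
ε = (∂Q_A/∂P_B)(P_B/Q_A) = -0.5636 × (18.6/121.884) ≈ -0.086.

-0.086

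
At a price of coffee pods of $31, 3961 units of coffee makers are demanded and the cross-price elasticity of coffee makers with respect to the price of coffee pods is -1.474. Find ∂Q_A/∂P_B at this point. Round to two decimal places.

-188.34

ε = (∂Q_A/∂P_B)·(P_B/Q_A) ⇒ ∂Q_A/∂P_B = ε·Q_A/P_B = -1.474 × 3961/31 ≈ -188.34.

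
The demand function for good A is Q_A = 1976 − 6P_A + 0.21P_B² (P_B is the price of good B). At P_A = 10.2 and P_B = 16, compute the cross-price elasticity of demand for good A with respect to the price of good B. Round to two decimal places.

0.05

At P_A = 10.2 and P_B = 16: Q_A = 1968.56.
∂Q_A/∂P_B = 0.42P_B = 0.42(16) = 6.7200.
ε = (∂Q_A/∂P_B)(P_B/Q_A) = 6.7200 × (16/1968.56) ≈ 0.05.
ε > 0: substitutes.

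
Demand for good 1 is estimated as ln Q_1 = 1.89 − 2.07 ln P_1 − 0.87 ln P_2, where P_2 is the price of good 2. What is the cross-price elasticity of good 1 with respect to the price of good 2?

-0.87

In a log-linear (constant-elasticity) demand function, the coefficient on ln P_2 is the cross-price elasticity.
ε = -0.87. Negative, so good 1 and good 2 are complements.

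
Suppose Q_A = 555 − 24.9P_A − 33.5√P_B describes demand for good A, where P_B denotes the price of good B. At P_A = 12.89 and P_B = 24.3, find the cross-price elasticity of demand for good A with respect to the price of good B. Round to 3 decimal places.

-1.198

At P_A = 12.89 and P_B = 24.3: Q_A = 68.901.
∂Q_A/∂P_B = -33.5/(2√P_B) = -33.5/(2√24.3) = -3.3979.
ε = (∂Q_A/∂P_B)(P_B/Q_A) = -3.3979 × (24.3/68.901) ≈ -1.198.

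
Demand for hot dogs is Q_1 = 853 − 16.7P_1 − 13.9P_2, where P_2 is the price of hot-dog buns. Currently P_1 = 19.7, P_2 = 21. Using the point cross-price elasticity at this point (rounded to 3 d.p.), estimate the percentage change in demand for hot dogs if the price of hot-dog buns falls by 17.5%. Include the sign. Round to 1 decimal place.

22.0%

At P_1 = 19.7, P_2 = 21: Q_1 = 232.11.
∂Q_1/∂P_2 = -13.9.
ε = (∂Q_1/∂P_2)(P_2/Q_1) = -13.9000 × 21/232.11 ≈ -1.258.
%ΔQ_1 ≈ ε × %ΔP_2 = -1.258 × (-17.5%) = 22.0%.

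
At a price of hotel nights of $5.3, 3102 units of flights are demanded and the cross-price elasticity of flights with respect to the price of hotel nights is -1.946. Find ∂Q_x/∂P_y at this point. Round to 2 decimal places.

-1138.96

ε = (∂Q_x/∂P_y)·(P_y/Q_x) ⇒ ∂Q_x/∂P_y = ε·Q_x/P_y = -1.946 × 3102/5.3 ≈ -1138.96.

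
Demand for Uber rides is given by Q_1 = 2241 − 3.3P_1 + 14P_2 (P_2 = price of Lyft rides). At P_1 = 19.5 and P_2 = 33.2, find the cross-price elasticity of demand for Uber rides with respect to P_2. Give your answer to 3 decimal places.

0.176

At P_1 = 19.5 and P_2 = 33.2: Q_1 = 2641.45.
∂Q_1/∂P_2 = 14.
ε = (∂Q_1/∂P_2)(P_2/Q_1) = 14 × (33.2/2641.45) ≈ 0.176.
Since ε > 0, Uber rides and Lyft rides are substitutes.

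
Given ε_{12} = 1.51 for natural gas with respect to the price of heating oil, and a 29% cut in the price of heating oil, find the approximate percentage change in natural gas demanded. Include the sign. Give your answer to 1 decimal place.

%ΔQ ≈ ε × %ΔP of heating oil = 1.51 × (-29%) = -43.8%.
Demand for natural gas falls by about 43.8%.

-43.8%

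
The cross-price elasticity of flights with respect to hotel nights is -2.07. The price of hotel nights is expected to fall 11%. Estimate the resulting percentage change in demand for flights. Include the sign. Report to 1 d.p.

22.8%

%ΔQ ≈ ε × %ΔP of hotel nights = -2.07 × (-11%) = 22.8%.
Demand for flights rises by about 22.8%.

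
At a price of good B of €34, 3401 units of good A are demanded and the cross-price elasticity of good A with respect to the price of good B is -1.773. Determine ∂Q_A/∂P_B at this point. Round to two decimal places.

-177.35

ε = (∂Q_A/∂P_B)·(P_B/Q_A) ⇒ ∂Q_A/∂P_B = ε·Q_A/P_B = -1.773 × 3401/34 ≈ -177.35.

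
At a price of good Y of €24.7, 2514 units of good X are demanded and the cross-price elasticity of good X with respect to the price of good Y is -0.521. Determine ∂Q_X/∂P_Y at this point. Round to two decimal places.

ε = (∂Q_X/∂P_Y)·(P_Y/Q_X) ⇒ ∂Q_X/∂P_Y = ε·Q_X/P_Y = -0.521 × 2514/24.7 ≈ -53.03.

-53.03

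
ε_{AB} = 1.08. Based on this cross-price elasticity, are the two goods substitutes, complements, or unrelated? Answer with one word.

substitutes

ε = 1.08 > 0, so a higher price of good B raises demand for good A: substitutes.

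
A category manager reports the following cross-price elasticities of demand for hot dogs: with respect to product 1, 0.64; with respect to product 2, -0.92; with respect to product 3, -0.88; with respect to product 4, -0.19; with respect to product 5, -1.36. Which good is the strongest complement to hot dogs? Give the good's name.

Complements have ε < 0. The most negative value is -1.36 (product 5).

product 5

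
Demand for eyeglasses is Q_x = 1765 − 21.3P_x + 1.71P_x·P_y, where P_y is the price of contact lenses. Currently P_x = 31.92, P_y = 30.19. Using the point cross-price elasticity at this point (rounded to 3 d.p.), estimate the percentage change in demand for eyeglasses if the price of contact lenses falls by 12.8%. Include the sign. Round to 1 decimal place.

At P_x = 31.92, P_y = 30.19: Q_x = 2732.971.
∂Q_x/∂P_y = 1.71P_x = 54.5832.
ε = (∂Q_x/∂P_y)(P_y/Q_x) = 54.5832 × 30.19/2732.971 ≈ 0.603.
%ΔQ_x ≈ ε × %ΔP_y = 0.603 × (-12.8%) = -7.7%.

-7.7%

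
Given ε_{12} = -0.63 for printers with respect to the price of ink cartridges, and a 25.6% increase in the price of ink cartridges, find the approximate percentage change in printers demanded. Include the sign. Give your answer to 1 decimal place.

%ΔQ ≈ ε × %ΔP of ink cartridges = -0.63 × (25.6%) = -16.1%.

-16.1%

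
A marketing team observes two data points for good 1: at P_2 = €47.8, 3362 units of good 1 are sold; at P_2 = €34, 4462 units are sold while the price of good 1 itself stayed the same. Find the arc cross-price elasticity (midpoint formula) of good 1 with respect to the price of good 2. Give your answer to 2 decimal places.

ΔQ_1 = 4462 − 3362 = 1100; ΔP_2 = 34 − 47.8 = -13.8.
Midpoints: Q̄_1 = 3912.0, P̄_2 = 40.90.
ε = (ΔQ_1/Q̄_1)/(ΔP_2/P̄_2) = (1100/3912.0)/(-13.8/40.90) ≈ -0.83.

-0.83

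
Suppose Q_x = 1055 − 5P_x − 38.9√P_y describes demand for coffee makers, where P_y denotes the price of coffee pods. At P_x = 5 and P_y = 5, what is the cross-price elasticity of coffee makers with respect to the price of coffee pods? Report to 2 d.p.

At P_x = 5 and P_y = 5: Q_x = 943.017.
∂Q_x/∂P_y = -38.9/(2√P_y) = -38.9/(2√5) = -8.6983.
ε = (∂Q_x/∂P_y)(P_y/Q_x) = -8.6983 × (5/943.017) ≈ -0.05.

-0.05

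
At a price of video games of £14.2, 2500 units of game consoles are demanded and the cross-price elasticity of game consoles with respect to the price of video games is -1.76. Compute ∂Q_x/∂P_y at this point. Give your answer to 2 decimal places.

-309.86

ε = (∂Q_x/∂P_y)·(P_y/Q_x) ⇒ ∂Q_x/∂P_y = ε·Q_x/P_y = -1.76 × 2500/14.2 ≈ -309.86.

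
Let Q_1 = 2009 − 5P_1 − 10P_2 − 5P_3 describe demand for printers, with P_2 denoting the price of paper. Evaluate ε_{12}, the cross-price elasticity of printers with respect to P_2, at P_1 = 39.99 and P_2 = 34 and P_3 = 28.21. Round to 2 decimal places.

At P_1 = 39.99 and P_2 = 34 and P_3 = 28.21: Q_1 = 1328.
∂Q_1/∂P_2 = -10.
ε = (∂Q_1/∂P_2)(P_2/Q_1) = -10 × (34/1328) ≈ -0.26.
Since ε < 0, printers and paper are complements.

-0.26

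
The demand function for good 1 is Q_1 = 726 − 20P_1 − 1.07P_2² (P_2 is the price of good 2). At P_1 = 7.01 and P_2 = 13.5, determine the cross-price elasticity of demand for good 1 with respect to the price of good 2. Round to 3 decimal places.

At P_1 = 7.01 and P_2 = 13.5: Q_1 = 390.792.
∂Q_1/∂P_2 = -2.14P_2 = -2.14(13.5) = -28.8900.
ε = (∂Q_1/∂P_2)(P_2/Q_1) = -28.8900 × (13.5/390.792) ≈ -0.998.
ε < 0: complements.

-0.998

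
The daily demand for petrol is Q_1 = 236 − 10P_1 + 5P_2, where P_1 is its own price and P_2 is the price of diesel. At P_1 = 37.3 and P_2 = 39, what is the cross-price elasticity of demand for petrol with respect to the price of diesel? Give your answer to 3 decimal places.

At P_1 = 37.3 and P_2 = 39: Q_1 = 58.
∂Q_1/∂P_2 = 5.
ε = (∂Q_1/∂P_2)(P_2/Q_1) = 5 × (39/58) ≈ 3.362.

3.362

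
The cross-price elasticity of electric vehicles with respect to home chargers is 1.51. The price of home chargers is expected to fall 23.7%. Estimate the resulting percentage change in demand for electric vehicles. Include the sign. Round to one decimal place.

-35.8%

%ΔQ ≈ ε × %ΔP of home chargers = 1.51 × (-23.7%) = -35.8%.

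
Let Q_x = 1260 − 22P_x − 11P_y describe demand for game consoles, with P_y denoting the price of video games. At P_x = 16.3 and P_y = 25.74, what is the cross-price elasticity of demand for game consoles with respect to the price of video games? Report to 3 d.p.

-0.458

At P_x = 16.3 and P_y = 25.74: Q_x = 618.26.
∂Q_x/∂P_y = -11.
ε = (∂Q_x/∂P_y)(P_y/Q_x) = -11 × (25.74/618.26) ≈ -0.458.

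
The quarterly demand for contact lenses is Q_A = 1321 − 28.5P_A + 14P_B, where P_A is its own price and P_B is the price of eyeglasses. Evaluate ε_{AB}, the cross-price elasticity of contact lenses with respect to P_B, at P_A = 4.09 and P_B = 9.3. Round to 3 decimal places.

0.098

At P_A = 4.09 and P_B = 9.3: Q_A = 1334.635.
∂Q_A/∂P_B = 14.
ε = (∂Q_A/∂P_B)(P_B/Q_A) = 14 × (9.3/1334.635) ≈ 0.098.
Since ε > 0, contact lenses and eyeglasses are substitutes.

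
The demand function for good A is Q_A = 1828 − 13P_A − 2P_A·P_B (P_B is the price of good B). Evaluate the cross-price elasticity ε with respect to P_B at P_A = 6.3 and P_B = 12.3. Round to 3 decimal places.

At P_A = 6.3 and P_B = 12.3: Q_A = 1591.12.
∂Q_A/∂P_B = -2P_A = -2(6.3) = -12.6000.
ε = (∂Q_A/∂P_B)(P_B/Q_A) = -12.6000 × (12.3/1591.12) ≈ -0.097.

-0.097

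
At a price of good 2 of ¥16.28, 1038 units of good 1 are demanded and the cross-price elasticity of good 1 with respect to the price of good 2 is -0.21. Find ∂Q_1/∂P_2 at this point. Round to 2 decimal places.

ε = (∂Q_1/∂P_2)·(P_2/Q_1) ⇒ ∂Q_1/∂P_2 = ε·Q_1/P_2 = -0.21 × 1038/16.28 ≈ -13.39.

-13.39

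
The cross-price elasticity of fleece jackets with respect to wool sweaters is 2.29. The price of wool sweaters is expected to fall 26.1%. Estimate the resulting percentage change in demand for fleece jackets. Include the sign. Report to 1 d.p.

-59.8%

%ΔQ ≈ ε × %ΔP of wool sweaters = 2.29 × (-26.1%) = -59.8%.
Demand for fleece jackets falls by about 59.8%.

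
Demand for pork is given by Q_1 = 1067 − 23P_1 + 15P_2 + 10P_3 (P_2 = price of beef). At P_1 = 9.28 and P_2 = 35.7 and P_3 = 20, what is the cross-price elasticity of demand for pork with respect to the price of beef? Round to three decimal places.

At P_1 = 9.28 and P_2 = 35.7 and P_3 = 20: Q_1 = 1589.06.
∂Q_1/∂P_2 = 15.
ε = (∂Q_1/∂P_2)(P_2/Q_1) = 15 × (35.7/1589.06) ≈ 0.337.
Since ε > 0, pork and beef are substitutes.

0.337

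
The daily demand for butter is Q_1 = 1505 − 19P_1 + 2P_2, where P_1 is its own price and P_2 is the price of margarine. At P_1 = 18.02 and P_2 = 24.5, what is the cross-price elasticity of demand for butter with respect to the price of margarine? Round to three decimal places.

At P_1 = 18.02 and P_2 = 24.5: Q_1 = 1211.62.
∂Q_1/∂P_2 = 2.
ε = (∂Q_1/∂P_2)(P_2/Q_1) = 2 × (24.5/1211.62) ≈ 0.040.

0.040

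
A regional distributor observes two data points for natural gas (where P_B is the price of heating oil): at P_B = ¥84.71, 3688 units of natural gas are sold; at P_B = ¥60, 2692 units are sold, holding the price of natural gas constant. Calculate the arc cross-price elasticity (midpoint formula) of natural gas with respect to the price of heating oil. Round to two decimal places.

ΔQ_A = 2692 − 3688 = -996; ΔP_B = 60 − 84.71 = -24.71.
Midpoints: Q̄_A = 3190.0, P̄_B = 72.35.
ε = (ΔQ_A/Q̄_A)/(ΔP_B/P̄_B) = (-996/3190.0)/(-24.71/72.35) ≈ 0.91.
ε > 0: natural gas and heating oil are substitutes.

0.91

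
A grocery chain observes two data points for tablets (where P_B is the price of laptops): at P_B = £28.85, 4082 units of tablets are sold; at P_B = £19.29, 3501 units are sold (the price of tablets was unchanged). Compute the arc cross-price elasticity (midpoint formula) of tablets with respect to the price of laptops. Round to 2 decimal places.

0.39

ΔQ_A = 3501 − 4082 = -581; ΔP_B = 19.29 − 28.85 = -9.56.
Midpoints: Q̄_A = 3791.5, P̄_B = 24.07.
ε = (ΔQ_A/Q̄_A)/(ΔP_B/P̄_B) = (-581/3791.5)/(-9.56/24.07) ≈ 0.39.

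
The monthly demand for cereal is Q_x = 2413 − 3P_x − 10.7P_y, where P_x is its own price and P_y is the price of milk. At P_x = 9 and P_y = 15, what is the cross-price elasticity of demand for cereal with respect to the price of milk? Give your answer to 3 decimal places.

-0.072

At P_x = 9 and P_y = 15: Q_x = 2225.5.
∂Q_x/∂P_y = -10.7.
ε = (∂Q_x/∂P_y)(P_y/Q_x) = -10.7 × (15/2225.5) ≈ -0.072.
Since ε < 0, cereal and milk are complements.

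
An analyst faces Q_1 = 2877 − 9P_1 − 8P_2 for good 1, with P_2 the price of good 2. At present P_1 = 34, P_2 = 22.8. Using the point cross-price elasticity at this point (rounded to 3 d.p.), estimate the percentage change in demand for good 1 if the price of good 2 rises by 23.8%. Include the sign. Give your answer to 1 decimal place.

At P_1 = 34, P_2 = 22.8: Q_1 = 2388.6.
∂Q_1/∂P_2 = -8.
ε = (∂Q_1/∂P_2)(P_2/Q_1) = -8.0000 × 22.8/2388.6 ≈ -0.076.
%ΔQ_1 ≈ ε × %ΔP_2 = -0.076 × (23.8%) = -1.8%.

-1.8%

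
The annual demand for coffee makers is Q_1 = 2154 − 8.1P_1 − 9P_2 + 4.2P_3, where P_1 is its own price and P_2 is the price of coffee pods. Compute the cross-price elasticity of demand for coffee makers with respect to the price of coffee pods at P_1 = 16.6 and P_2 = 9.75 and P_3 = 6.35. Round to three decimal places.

-0.045

At P_1 = 16.6 and P_2 = 9.75 and P_3 = 6.35: Q_1 = 1958.46.
∂Q_1/∂P_2 = -9.
ε = (∂Q_1/∂P_2)(P_2/Q_1) = -9 × (9.75/1958.46) ≈ -0.045.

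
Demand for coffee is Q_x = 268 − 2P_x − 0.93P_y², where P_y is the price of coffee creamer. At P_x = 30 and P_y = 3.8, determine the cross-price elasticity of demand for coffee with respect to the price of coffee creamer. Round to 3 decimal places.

-0.138

At P_x = 30 and P_y = 3.8: Q_x = 194.571.
∂Q_x/∂P_y = -1.86P_y = -1.86(3.8) = -7.0680.
ε = (∂Q_x/∂P_y)(P_y/Q_x) = -7.0680 × (3.8/194.571) ≈ -0.138.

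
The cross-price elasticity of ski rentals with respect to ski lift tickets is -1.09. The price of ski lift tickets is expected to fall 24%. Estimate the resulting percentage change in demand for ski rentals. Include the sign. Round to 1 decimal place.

26.2%

%ΔQ ≈ ε × %ΔP of ski lift tickets = -1.09 × (-24%) = 26.2%.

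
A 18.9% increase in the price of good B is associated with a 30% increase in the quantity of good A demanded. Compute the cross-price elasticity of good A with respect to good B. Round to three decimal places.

ε = (%ΔQ of good A) / (%ΔP of good B) = (30%) / (18.9%) ≈ 1.587.
Positive cross-price elasticity: substitutes.

1.587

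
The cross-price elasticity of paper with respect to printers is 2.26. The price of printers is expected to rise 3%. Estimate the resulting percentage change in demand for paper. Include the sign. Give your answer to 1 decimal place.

6.8%

%ΔQ ≈ ε × %ΔP of printers = 2.26 × (3%) = 6.8%.
Demand for paper rises by about 6.8%.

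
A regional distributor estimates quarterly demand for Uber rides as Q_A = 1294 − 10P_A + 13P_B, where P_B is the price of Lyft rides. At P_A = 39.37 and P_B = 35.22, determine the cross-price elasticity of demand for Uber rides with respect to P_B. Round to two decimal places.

At P_A = 39.37 and P_B = 35.22: Q_A = 1358.16.
∂Q_A/∂P_B = 13.
ε = (∂Q_A/∂P_B)(P_B/Q_A) = 13 × (35.22/1358.16) ≈ 0.34.
Since ε > 0, Uber rides and Lyft rides are substitutes.

0.34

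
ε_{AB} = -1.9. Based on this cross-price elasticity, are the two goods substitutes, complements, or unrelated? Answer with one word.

complements

ε = -1.9 < 0, so a higher price of good B lowers demand for good A: complements.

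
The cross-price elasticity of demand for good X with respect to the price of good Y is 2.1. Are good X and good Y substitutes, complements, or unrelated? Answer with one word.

ε = 2.1 > 0, so a higher price of good Y raises demand for good X: substitutes.

substitutes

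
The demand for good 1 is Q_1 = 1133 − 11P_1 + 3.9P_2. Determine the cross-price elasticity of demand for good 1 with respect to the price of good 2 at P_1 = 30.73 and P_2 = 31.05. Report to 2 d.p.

0.13

At P_1 = 30.73 and P_2 = 31.05: Q_1 = 916.065.
∂Q_1/∂P_2 = 3.9.
ε = (∂Q_1/∂P_2)(P_2/Q_1) = 3.9 × (31.05/916.065) ≈ 0.13.
Since ε > 0, good 1 and good 2 are substitutes.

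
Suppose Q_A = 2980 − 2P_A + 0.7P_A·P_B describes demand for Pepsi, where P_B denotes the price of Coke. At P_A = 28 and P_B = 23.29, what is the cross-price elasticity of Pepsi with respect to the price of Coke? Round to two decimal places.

0.14

At P_A = 28 and P_B = 23.29: Q_A = 3380.484.
∂Q_A/∂P_B = 0.7P_A = 0.7(28) = 19.6000.
ε = (∂Q_A/∂P_B)(P_B/Q_A) = 19.6000 × (23.29/3380.484) ≈ 0.14.
ε > 0: substitutes.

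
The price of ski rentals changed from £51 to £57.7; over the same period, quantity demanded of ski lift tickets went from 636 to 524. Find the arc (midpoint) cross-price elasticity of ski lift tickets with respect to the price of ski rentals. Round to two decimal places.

ΔQ_A = 524 − 636 = -112; ΔP_B = 57.7 − 51 = 6.7.
Midpoints: Q̄_A = 580.0, P̄_B = 54.35.
ε = (ΔQ_A/Q̄_A)/(ΔP_B/P̄_B) = (-112/580.0)/(6.7/54.35) ≈ -1.57.

-1.57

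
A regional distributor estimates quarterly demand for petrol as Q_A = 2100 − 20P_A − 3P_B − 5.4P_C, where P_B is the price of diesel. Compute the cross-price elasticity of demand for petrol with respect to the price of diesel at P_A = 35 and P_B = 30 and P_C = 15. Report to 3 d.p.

At P_A = 35 and P_B = 30 and P_C = 15: Q_A = 1229.
∂Q_A/∂P_B = -3.
ε = (∂Q_A/∂P_B)(P_B/Q_A) = -3 × (30/1229) ≈ -0.073.
Since ε < 0, petrol and diesel are complements.

-0.073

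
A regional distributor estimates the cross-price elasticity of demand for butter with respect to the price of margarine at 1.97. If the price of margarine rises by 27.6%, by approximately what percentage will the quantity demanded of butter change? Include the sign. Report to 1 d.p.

54.4%

%ΔQ ≈ ε × %ΔP of margarine = 1.97 × (27.6%) = 54.4%.
Demand for butter rises by about 54.4%.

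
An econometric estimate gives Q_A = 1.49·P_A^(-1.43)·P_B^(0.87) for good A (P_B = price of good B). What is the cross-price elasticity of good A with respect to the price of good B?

In a log-linear (constant-elasticity) demand function, the coefficient on the exponent of P_B is the cross-price elasticity.
ε = 0.87. Positive, so good A and good B are substitutes.

0.87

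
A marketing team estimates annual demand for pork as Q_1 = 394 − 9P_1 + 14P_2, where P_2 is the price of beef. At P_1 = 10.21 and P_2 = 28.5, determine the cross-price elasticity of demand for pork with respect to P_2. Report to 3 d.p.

At P_1 = 10.21 and P_2 = 28.5: Q_1 = 701.11.
∂Q_1/∂P_2 = 14.
ε = (∂Q_1/∂P_2)(P_2/Q_1) = 14 × (28.5/701.11) ≈ 0.569.
Since ε > 0, pork and beef are substitutes.

0.569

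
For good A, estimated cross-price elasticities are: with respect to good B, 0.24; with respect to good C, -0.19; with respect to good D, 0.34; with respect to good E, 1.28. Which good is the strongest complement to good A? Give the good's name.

good C

Complements have ε < 0. The most negative value is -0.19 (good C).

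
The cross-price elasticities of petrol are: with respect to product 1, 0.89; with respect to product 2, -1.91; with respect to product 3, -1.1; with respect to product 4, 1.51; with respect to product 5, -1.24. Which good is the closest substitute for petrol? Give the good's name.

product 4

Substitutes have ε > 0. Among the positive values, 1.51 (product 4) is largest.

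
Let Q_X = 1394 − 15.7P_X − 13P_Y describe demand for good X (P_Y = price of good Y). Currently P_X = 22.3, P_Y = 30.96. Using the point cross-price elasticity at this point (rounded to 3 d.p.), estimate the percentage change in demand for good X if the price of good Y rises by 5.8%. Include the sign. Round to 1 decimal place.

-3.6%

At P_X = 22.3, P_Y = 30.96: Q_X = 641.41.
∂Q_X/∂P_Y = -13.
ε = (∂Q_X/∂P_Y)(P_Y/Q_X) = -13.0000 × 30.96/641.41 ≈ -0.627.
%ΔQ_X ≈ ε × %ΔP_Y = -0.627 × (5.8%) = -3.6%.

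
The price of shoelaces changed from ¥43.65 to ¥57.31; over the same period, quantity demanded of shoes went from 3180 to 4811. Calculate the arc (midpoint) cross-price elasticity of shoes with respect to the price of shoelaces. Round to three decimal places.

ΔQ_A = 4811 − 3180 = 1631; ΔP_B = 57.31 − 43.65 = 13.66.
Midpoints: Q̄_A = 3995.5, P̄_B = 50.48.
ε = (ΔQ_A/Q̄_A)/(ΔP_B/P̄_B) = (1631/3995.5)/(13.66/50.48) ≈ 1.509.

1.509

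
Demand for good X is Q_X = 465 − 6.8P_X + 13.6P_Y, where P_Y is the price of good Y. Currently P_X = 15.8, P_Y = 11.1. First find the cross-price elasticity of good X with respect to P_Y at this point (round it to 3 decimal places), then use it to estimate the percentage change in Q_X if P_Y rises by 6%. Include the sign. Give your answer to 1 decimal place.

1.8%

At P_X = 15.8, P_Y = 11.1: Q_X = 508.52.
∂Q_X/∂P_Y = 13.6.
ε = (∂Q_X/∂P_Y)(P_Y/Q_X) = 13.6000 × 11.1/508.52 ≈ 0.297.
%ΔQ_X ≈ ε × %ΔP_Y = 0.297 × (6%) = 1.8%.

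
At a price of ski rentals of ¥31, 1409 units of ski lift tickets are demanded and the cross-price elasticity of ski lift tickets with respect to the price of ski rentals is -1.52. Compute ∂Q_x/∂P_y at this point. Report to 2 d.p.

ε = (∂Q_x/∂P_y)·(P_y/Q_x) ⇒ ∂Q_x/∂P_y = ε·Q_x/P_y = -1.52 × 1409/31 ≈ -69.09.

-69.09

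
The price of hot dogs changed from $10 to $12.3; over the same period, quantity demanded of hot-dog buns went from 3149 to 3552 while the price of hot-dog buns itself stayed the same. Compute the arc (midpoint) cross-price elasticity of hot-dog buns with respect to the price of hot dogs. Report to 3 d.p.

ΔQ_A = 3552 − 3149 = 403; ΔP_B = 12.3 − 10 = 2.3.
Midpoints: Q̄_A = 3350.5, P̄_B = 11.15.
ε = (ΔQ_A/Q̄_A)/(ΔP_B/P̄_B) = (403/3350.5)/(2.3/11.15) ≈ 0.583.
ε > 0: hot-dog buns and hot dogs are substitutes.

0.583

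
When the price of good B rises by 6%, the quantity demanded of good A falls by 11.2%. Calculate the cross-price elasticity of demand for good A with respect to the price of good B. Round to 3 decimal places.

-1.867

ε = (%ΔQ of good A) / (%ΔP of good B) = (-11.2%) / (6%) ≈ -1.867.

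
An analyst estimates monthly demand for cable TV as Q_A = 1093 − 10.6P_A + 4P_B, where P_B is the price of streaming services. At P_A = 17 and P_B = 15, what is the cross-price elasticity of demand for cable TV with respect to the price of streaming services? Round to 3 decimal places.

0.062

At P_A = 17 and P_B = 15: Q_A = 972.8.
∂Q_A/∂P_B = 4.
ε = (∂Q_A/∂P_B)(P_B/Q_A) = 4 × (15/972.8) ≈ 0.062.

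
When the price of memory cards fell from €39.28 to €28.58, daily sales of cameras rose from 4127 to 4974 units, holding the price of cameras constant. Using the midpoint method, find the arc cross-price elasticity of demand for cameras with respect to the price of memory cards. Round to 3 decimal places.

ΔQ_A = 4974 − 4127 = 847; ΔP_B = 28.58 − 39.28 = -10.7.
Midpoints: Q̄_A = 4550.5, P̄_B = 33.93.
ε = (ΔQ_A/Q̄_A)/(ΔP_B/P̄_B) = (847/4550.5)/(-10.7/33.93) ≈ -0.590.

-0.590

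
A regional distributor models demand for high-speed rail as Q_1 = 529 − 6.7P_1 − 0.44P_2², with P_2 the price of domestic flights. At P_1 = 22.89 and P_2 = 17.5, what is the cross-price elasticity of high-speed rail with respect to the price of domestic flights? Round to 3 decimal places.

-1.119

At P_1 = 22.89 and P_2 = 17.5: Q_1 = 240.887.
∂Q_1/∂P_2 = -0.88P_2 = -0.88(17.5) = -15.4000.
ε = (∂Q_1/∂P_2)(P_2/Q_1) = -15.4000 × (17.5/240.887) ≈ -1.119.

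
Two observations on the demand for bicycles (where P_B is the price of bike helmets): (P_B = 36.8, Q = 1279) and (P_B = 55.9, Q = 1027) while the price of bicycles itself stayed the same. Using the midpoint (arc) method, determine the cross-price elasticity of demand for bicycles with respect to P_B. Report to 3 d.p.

ΔQ_A = 1027 − 1279 = -252; ΔP_B = 55.9 − 36.8 = 19.1.
Midpoints: Q̄_A = 1153.0, P̄_B = 46.35.
ε = (ΔQ_A/Q̄_A)/(ΔP_B/P̄_B) = (-252/1153.0)/(19.1/46.35) ≈ -0.530.

-0.530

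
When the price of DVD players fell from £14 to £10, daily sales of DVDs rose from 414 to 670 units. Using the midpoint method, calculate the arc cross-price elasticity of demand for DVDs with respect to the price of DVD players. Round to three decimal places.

ΔQ_A = 670 − 414 = 256; ΔP_B = 10 − 14 = -4.
Midpoints: Q̄_A = 542.0, P̄_B = 12.00.
ε = (ΔQ_A/Q̄_A)/(ΔP_B/P̄_B) = (256/542.0)/(-4/12.00) ≈ -1.417.
ε < 0: DVDs and DVD players are complements.

-1.417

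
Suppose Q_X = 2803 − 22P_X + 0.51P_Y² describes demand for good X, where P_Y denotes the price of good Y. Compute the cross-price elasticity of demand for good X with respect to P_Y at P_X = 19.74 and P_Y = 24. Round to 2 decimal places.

At P_X = 19.74 and P_Y = 24: Q_X = 2662.48.
∂Q_X/∂P_Y = 1.02P_Y = 1.02(24) = 24.4800.
ε = (∂Q_X/∂P_Y)(P_Y/Q_X) = 24.4800 × (24/2662.48) ≈ 0.22.
ε > 0: substitutes.

0.22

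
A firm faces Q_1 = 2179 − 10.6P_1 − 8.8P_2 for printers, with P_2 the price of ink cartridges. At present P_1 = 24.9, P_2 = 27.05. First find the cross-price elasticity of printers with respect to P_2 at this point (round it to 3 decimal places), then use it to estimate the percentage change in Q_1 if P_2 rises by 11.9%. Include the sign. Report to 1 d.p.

-1.7%

At P_1 = 24.9, P_2 = 27.05: Q_1 = 1677.02.
∂Q_1/∂P_2 = -8.8.
ε = (∂Q_1/∂P_2)(P_2/Q_1) = -8.8000 × 27.05/1677.02 ≈ -0.142.
%ΔQ_1 ≈ ε × %ΔP_2 = -0.142 × (11.9%) = -1.7%.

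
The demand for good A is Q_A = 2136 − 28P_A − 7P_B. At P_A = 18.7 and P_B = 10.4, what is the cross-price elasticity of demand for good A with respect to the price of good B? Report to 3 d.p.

At P_A = 18.7 and P_B = 10.4: Q_A = 1539.6.
∂Q_A/∂P_B = -7.
ε = (∂Q_A/∂P_B)(P_B/Q_A) = -7 × (10.4/1539.6) ≈ -0.047.

-0.047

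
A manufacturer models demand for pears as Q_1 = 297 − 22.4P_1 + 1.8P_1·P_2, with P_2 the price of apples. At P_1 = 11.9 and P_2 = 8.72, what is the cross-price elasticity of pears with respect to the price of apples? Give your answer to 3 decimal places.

At P_1 = 11.9 and P_2 = 8.72: Q_1 = 217.222.
∂Q_1/∂P_2 = 1.8P_1 = 1.8(11.9) = 21.4200.
ε = (∂Q_1/∂P_2)(P_2/Q_1) = 21.4200 × (8.72/217.222) ≈ 0.860.
ε > 0: substitutes.

0.860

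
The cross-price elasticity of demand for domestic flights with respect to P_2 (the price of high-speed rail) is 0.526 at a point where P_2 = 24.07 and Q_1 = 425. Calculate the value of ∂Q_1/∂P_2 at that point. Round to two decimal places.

ε = (∂Q_1/∂P_2)·(P_2/Q_1) ⇒ ∂Q_1/∂P_2 = ε·Q_1/P_2 = 0.526 × 425/24.07 ≈ 9.29.

9.29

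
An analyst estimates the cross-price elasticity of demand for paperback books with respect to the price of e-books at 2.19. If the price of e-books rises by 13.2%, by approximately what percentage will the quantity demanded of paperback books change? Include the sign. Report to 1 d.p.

28.9%

%ΔQ ≈ ε × %ΔP of e-books = 2.19 × (13.2%) = 28.9%.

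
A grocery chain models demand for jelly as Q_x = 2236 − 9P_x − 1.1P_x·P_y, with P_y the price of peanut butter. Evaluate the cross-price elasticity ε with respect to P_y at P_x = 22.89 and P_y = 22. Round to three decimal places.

-0.375

At P_x = 22.89 and P_y = 22: Q_x = 1476.052.
∂Q_x/∂P_y = -1.1P_x = -1.1(22.89) = -25.1790.
ε = (∂Q_x/∂P_y)(P_y/Q_x) = -25.1790 × (22/1476.052) ≈ -0.375.
ε < 0: complements.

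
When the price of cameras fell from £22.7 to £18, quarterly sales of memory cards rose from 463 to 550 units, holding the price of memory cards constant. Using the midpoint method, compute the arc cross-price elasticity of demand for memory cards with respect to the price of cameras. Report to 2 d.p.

-0.74

ΔQ_A = 550 − 463 = 87; ΔP_B = 18 − 22.7 = -4.7.
Midpoints: Q̄_A = 506.5, P̄_B = 20.35.
ε = (ΔQ_A/Q̄_A)/(ΔP_B/P̄_B) = (87/506.5)/(-4.7/20.35) ≈ -0.74.
ε < 0: memory cards and cameras are complements.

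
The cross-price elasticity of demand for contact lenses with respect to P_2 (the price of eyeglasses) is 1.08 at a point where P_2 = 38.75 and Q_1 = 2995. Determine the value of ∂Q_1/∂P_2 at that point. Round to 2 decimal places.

83.47

ε = (∂Q_1/∂P_2)·(P_2/Q_1) ⇒ ∂Q_1/∂P_2 = ε·Q_1/P_2 = 1.08 × 2995/38.75 ≈ 83.47.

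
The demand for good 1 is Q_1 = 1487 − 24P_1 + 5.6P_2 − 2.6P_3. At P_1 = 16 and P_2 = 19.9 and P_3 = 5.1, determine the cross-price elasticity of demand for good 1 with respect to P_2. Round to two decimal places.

At P_1 = 16 and P_2 = 19.9 and P_3 = 5.1: Q_1 = 1201.18.
∂Q_1/∂P_2 = 5.6.
ε = (∂Q_1/∂P_2)(P_2/Q_1) = 5.6 × (19.9/1201.18) ≈ 0.09.

0.09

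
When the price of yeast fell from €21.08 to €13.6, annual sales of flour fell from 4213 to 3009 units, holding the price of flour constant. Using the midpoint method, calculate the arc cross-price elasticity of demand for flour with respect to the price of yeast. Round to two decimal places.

ΔQ_A = 3009 − 4213 = -1204; ΔP_B = 13.6 − 21.08 = -7.48.
Midpoints: Q̄_A = 3611.0, P̄_B = 17.34.
ε = (ΔQ_A/Q̄_A)/(ΔP_B/P̄_B) = (-1204/3611.0)/(-7.48/17.34) ≈ 0.77.

0.77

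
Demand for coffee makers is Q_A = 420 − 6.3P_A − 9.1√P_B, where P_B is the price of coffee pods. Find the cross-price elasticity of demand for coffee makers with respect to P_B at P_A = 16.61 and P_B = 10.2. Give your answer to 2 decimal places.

At P_A = 16.61 and P_B = 10.2: Q_A = 286.294.
∂Q_A/∂P_B = -9.1/(2√P_B) = -9.1/(2√10.2) = -1.4247.
ε = (∂Q_A/∂P_B)(P_B/Q_A) = -1.4247 × (10.2/286.294) ≈ -0.05.
ε < 0: complements.

-0.05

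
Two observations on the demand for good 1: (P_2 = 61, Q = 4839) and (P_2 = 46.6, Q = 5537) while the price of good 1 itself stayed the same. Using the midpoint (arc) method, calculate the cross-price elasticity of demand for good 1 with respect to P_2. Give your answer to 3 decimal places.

ΔQ_1 = 5537 − 4839 = 698; ΔP_2 = 46.6 − 61 = -14.4.
Midpoints: Q̄_1 = 5188.0, P̄_2 = 53.80.
ε = (ΔQ_1/Q̄_1)/(ΔP_2/P̄_2) = (698/5188.0)/(-14.4/53.80) ≈ -0.503.
ε < 0: good 1 and good 2 are complements.

-0.503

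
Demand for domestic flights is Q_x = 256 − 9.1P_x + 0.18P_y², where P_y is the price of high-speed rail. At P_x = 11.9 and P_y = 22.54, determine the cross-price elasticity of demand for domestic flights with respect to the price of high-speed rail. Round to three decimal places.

At P_x = 11.9 and P_y = 22.54: Q_x = 239.159.
∂Q_x/∂P_y = 0.36P_y = 0.36(22.54) = 8.1144.
ε = (∂Q_x/∂P_y)(P_y/Q_x) = 8.1144 × (22.54/239.159) ≈ 0.765.

0.765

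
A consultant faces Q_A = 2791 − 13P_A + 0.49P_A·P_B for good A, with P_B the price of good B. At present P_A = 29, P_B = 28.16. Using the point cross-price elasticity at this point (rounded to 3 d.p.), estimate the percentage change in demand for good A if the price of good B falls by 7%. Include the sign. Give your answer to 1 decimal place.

-1.0%

At P_A = 29, P_B = 28.16: Q_A = 2814.154.
∂Q_A/∂P_B = 0.49P_A = 14.2100.
ε = (∂Q_A/∂P_B)(P_B/Q_A) = 14.2100 × 28.16/2814.154 ≈ 0.142.
%ΔQ_A ≈ ε × %ΔP_B = 0.142 × (-7%) = -1.0%.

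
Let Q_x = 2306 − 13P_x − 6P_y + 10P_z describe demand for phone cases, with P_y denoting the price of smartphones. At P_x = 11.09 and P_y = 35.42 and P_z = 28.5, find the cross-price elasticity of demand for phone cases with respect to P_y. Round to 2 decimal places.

At P_x = 11.09 and P_y = 35.42 and P_z = 28.5: Q_x = 2234.31.
∂Q_x/∂P_y = -6.
ε = (∂Q_x/∂P_y)(P_y/Q_x) = -6 × (35.42/2234.31) ≈ -0.10.
Since ε < 0, phone cases and smartphones are complements.

-0.10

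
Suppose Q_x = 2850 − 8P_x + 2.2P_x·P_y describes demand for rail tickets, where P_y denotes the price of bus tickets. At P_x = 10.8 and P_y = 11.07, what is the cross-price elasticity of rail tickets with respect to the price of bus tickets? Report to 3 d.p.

At P_x = 10.8 and P_y = 11.07: Q_x = 3026.623.
∂Q_x/∂P_y = 2.2P_x = 2.2(10.8) = 23.7600.
ε = (∂Q_x/∂P_y)(P_y/Q_x) = 23.7600 × (11.07/3026.623) ≈ 0.087.
ε > 0: substitutes.

0.087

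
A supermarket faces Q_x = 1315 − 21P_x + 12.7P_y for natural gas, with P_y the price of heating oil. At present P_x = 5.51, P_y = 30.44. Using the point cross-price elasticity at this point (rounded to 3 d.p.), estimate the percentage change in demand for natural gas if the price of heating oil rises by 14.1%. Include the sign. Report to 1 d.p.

3.4%

At P_x = 5.51, P_y = 30.44: Q_x = 1585.878.
∂Q_x/∂P_y = 12.7.
ε = (∂Q_x/∂P_y)(P_y/Q_x) = 12.7000 × 30.44/1585.878 ≈ 0.244.
%ΔQ_x ≈ ε × %ΔP_y = 0.244 × (14.1%) = 3.4%.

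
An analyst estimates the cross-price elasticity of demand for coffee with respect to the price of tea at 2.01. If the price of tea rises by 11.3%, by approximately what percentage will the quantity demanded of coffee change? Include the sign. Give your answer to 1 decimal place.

%ΔQ ≈ ε × %ΔP of tea = 2.01 × (11.3%) = 22.7%.

22.7%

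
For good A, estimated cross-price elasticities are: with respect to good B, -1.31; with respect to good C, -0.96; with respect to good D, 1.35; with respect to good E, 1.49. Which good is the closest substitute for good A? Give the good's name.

Substitutes have ε > 0. Among the positive values, 1.49 (good E) is largest.

good E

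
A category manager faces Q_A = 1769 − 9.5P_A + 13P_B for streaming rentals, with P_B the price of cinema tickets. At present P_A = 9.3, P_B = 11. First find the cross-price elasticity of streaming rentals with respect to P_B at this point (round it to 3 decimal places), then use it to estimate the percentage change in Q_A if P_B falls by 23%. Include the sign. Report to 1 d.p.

-1.8%

At P_A = 9.3, P_B = 11: Q_A = 1823.65.
∂Q_A/∂P_B = 13.
ε = (∂Q_A/∂P_B)(P_B/Q_A) = 13.0000 × 11/1823.65 ≈ 0.078.
%ΔQ_A ≈ ε × %ΔP_B = 0.078 × (-23%) = -1.8%.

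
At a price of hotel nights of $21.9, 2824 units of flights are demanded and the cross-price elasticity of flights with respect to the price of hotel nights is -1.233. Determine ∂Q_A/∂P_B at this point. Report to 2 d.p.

-159.00

ε = (∂Q_A/∂P_B)·(P_B/Q_A) ⇒ ∂Q_A/∂P_B = ε·Q_A/P_B = -1.233 × 2824/21.9 ≈ -159.00.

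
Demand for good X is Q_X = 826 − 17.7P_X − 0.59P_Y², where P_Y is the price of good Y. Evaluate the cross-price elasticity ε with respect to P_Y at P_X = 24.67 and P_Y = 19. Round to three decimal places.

-2.416

At P_X = 24.67 and P_Y = 19: Q_X = 176.351.
∂Q_X/∂P_Y = -1.18P_Y = -1.18(19) = -22.4200.
ε = (∂Q_X/∂P_Y)(P_Y/Q_X) = -22.4200 × (19/176.351) ≈ -2.416.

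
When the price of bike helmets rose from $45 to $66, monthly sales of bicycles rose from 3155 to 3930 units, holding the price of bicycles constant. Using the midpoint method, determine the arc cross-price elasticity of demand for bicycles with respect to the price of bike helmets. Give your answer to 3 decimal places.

ΔQ_A = 3930 − 3155 = 775; ΔP_B = 66 − 45 = 21.
Midpoints: Q̄_A = 3542.5, P̄_B = 55.50.
ε = (ΔQ_A/Q̄_A)/(ΔP_B/P̄_B) = (775/3542.5)/(21/55.50) ≈ 0.578.
ε > 0: bicycles and bike helmets are substitutes.

0.578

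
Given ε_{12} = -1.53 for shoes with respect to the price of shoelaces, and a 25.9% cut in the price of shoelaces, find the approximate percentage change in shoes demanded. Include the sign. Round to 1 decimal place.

%ΔQ ≈ ε × %ΔP of shoelaces = -1.53 × (-25.9%) = 39.6%.

39.6%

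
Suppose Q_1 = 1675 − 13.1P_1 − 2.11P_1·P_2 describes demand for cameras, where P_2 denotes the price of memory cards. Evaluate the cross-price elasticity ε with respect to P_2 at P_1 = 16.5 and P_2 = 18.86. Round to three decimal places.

-0.818

At P_1 = 16.5 and P_2 = 18.86: Q_1 = 802.239.
∂Q_1/∂P_2 = -2.11P_1 = -2.11(16.5) = -34.8150.
ε = (∂Q_1/∂P_2)(P_2/Q_1) = -34.8150 × (18.86/802.239) ≈ -0.818.
ε < 0: complements.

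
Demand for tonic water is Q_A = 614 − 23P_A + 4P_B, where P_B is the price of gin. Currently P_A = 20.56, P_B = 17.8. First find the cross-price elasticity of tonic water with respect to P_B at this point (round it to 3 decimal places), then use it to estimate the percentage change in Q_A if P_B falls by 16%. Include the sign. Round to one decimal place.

-5.4%

At P_A = 20.56, P_B = 17.8: Q_A = 212.32.
∂Q_A/∂P_B = 4.
ε = (∂Q_A/∂P_B)(P_B/Q_A) = 4.0000 × 17.8/212.32 ≈ 0.335.
%ΔQ_A ≈ ε × %ΔP_B = 0.335 × (-16%) = -5.4%.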